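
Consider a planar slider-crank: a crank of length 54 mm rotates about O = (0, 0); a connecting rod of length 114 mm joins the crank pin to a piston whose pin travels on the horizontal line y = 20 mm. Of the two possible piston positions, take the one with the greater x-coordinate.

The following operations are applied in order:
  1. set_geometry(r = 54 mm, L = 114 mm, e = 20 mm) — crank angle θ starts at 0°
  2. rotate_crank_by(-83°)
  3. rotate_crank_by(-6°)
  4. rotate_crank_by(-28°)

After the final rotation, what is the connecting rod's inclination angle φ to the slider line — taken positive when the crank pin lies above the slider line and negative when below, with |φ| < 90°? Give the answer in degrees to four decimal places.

set_geometry: r = 54 mm, L = 114 mm, e = 20 mm; θ ← 0°
rotate_crank_by(-83°): θ ← 0° -83° = -83°
rotate_crank_by(-6°): θ ← -83° -6° = -89°
rotate_crank_by(-28°): θ ← -89° -28° = -117°
crank pin P = (r cos θ, r sin θ) = (-24.515487, -48.114352)
h = r sin θ − e = -48.114352 − 20 = -68.114352
sin φ = h / L = -68.114352 / 114 = -0.59749432
φ = arcsin(-0.59749432) = -36.690651°

-36.6907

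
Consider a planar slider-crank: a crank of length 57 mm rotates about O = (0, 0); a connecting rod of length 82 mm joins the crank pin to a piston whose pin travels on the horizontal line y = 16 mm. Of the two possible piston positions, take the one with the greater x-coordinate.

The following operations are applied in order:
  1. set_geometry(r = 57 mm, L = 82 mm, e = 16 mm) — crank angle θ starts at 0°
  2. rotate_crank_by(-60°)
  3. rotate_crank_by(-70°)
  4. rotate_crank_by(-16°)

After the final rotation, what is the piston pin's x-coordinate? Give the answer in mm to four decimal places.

set_geometry: r = 57 mm, L = 82 mm, e = 16 mm; θ ← 0°
rotate_crank_by(-60°): θ ← 0° -60° = -60°
rotate_crank_by(-70°): θ ← -60° -70° = -130°
rotate_crank_by(-16°): θ ← -130° -16° = -146°
crank pin P = (r cos θ, r sin θ) = (-47.255142, -31.873995)
h = r sin θ − e = -31.873995 − 16 = -47.873995
x = r cos θ + √(L² − h²) = -47.255142 + √(6724.0 − 2291.9194) = -47.255142 + 66.573873 = 19.318731

19.3187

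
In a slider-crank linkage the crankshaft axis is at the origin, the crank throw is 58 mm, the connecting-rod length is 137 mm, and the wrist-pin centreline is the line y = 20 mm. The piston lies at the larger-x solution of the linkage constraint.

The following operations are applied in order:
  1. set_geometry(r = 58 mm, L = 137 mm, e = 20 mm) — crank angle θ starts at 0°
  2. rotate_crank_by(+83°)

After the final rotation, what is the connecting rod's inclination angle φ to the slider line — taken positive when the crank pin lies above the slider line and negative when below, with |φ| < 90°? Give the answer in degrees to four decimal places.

set_geometry: r = 58 mm, L = 137 mm, e = 20 mm; θ ← 0°
rotate_crank_by(+83°): θ ← 0° +83° = 83°
crank pin P = (r cos θ, r sin θ) = (7.068422, 57.567677)
h = r sin θ − e = 57.567677 − 20 = 37.567677
sin φ = h / L = 37.567677 / 137 = 0.27421662
φ = arcsin(0.27421662) = 15.915335°

15.9153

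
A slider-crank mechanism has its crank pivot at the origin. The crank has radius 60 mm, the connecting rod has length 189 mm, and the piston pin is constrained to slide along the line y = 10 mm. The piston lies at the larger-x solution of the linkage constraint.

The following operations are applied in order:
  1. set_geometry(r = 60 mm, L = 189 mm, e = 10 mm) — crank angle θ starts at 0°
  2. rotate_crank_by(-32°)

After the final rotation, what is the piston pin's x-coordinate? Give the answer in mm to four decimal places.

235.2037

set_geometry: r = 60 mm, L = 189 mm, e = 10 mm; θ ← 0°
rotate_crank_by(-32°): θ ← 0° -32° = -32°
crank pin P = (r cos θ, r sin θ) = (50.882886, -31.795156)
h = r sin θ − e = -31.795156 − 10 = -41.795156
x = r cos θ + √(L² − h²) = 50.882886 + √(35721.0 − 1746.8351) = 50.882886 + 184.320821 = 235.203706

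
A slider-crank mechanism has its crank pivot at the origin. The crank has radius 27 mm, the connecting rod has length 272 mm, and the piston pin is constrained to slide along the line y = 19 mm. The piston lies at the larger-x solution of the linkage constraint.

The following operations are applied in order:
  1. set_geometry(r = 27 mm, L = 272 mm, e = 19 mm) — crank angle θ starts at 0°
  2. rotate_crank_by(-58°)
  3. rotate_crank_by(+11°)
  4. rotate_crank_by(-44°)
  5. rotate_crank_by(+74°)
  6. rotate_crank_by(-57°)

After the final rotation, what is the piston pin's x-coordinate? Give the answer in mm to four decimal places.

275.7017

set_geometry: r = 27 mm, L = 272 mm, e = 19 mm; θ ← 0°
rotate_crank_by(-58°): θ ← 0° -58° = -58°
rotate_crank_by(+11°): θ ← -58° +11° = -47°
rotate_crank_by(-44°): θ ← -47° -44° = -91°
rotate_crank_by(+74°): θ ← -91° +74° = -17°
rotate_crank_by(-57°): θ ← -17° -57° = -74°
crank pin P = (r cos θ, r sin θ) = (7.442209, -25.954066)
h = r sin θ − e = -25.954066 − 19 = -44.954066
x = r cos θ + √(L² − h²) = 7.442209 + √(73984.0 − 2020.8680) = 7.442209 + 268.259449 = 275.701658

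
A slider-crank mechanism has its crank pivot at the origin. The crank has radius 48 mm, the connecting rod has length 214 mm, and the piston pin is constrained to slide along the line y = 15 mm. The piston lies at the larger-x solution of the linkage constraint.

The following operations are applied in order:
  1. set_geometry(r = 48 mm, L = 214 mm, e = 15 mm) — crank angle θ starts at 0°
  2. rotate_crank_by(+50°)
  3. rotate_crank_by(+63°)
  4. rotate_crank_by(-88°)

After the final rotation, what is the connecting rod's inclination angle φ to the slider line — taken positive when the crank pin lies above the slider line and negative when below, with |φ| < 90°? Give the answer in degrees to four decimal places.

set_geometry: r = 48 mm, L = 214 mm, e = 15 mm; θ ← 0°
rotate_crank_by(+50°): θ ← 0° +50° = 50°
rotate_crank_by(+63°): θ ← 50° +63° = 113°
rotate_crank_by(-88°): θ ← 113° -88° = 25°
crank pin P = (r cos θ, r sin θ) = (43.502774, 20.285677)
h = r sin θ − e = 20.285677 − 15 = 5.285677
sin φ = h / L = 5.285677 / 214 = 0.02469942
φ = arcsin(0.02469942) = 1.415317°

1.4153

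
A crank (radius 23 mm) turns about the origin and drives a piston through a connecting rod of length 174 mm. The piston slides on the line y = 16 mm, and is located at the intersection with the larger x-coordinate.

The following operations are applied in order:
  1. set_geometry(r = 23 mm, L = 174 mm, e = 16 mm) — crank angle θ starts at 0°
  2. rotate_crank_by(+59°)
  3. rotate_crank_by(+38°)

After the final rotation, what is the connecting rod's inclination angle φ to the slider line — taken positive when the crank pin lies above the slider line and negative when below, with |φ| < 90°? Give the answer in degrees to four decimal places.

set_geometry: r = 23 mm, L = 174 mm, e = 16 mm; θ ← 0°
rotate_crank_by(+59°): θ ← 0° +59° = 59°
rotate_crank_by(+38°): θ ← 59° +38° = 97°
crank pin P = (r cos θ, r sin θ) = (-2.802995, 22.828561)
h = r sin θ − e = 22.828561 − 16 = 6.828561
sin φ = h / L = 6.828561 / 174 = 0.03924461
φ = arcsin(0.03924461) = 2.249128°

2.2491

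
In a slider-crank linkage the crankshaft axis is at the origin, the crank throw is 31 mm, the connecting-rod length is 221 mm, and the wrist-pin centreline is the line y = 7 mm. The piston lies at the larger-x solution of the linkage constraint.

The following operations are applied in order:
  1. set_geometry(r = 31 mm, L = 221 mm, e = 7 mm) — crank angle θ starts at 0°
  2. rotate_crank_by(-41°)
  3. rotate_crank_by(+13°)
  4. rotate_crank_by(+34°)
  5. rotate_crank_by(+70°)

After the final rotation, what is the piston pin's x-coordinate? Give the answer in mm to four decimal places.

227.2912

set_geometry: r = 31 mm, L = 221 mm, e = 7 mm; θ ← 0°
rotate_crank_by(-41°): θ ← 0° -41° = -41°
rotate_crank_by(+13°): θ ← -41° +13° = -28°
rotate_crank_by(+34°): θ ← -28° +34° = 6°
rotate_crank_by(+70°): θ ← 6° +70° = 76°
crank pin P = (r cos θ, r sin θ) = (7.499579, 30.079168)
h = r sin θ − e = 30.079168 − 7 = 23.079168
x = r cos θ + √(L² − h²) = 7.499579 + √(48841.0 − 532.6480) = 7.499579 + 219.791610 = 227.291189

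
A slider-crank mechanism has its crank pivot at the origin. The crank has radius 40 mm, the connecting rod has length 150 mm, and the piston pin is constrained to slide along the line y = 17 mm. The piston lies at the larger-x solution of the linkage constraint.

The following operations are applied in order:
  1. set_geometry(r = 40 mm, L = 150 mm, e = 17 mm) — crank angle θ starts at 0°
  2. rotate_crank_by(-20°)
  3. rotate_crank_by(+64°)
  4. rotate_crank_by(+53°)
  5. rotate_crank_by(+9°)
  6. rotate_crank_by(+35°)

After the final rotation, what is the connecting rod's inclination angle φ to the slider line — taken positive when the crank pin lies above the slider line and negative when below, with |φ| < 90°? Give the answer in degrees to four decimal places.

3.1233

set_geometry: r = 40 mm, L = 150 mm, e = 17 mm; θ ← 0°
rotate_crank_by(-20°): θ ← 0° -20° = -20°
rotate_crank_by(+64°): θ ← -20° +64° = 44°
rotate_crank_by(+53°): θ ← 44° +53° = 97°
rotate_crank_by(+9°): θ ← 97° +9° = 106°
rotate_crank_by(+35°): θ ← 106° +35° = 141°
crank pin P = (r cos θ, r sin θ) = (-31.085838, 25.172816)
h = r sin θ − e = 25.172816 − 17 = 8.172816
sin φ = h / L = 8.172816 / 150 = 0.05448544
φ = arcsin(0.05448544) = 3.123332°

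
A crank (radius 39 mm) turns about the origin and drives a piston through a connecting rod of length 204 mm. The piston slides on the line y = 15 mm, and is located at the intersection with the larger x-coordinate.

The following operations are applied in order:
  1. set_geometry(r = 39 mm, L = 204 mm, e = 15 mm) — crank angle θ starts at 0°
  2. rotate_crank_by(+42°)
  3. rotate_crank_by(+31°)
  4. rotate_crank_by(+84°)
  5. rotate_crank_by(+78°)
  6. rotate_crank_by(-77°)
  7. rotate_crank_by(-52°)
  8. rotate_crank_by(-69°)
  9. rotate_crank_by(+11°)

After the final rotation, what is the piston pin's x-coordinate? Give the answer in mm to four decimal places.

229.6163

set_geometry: r = 39 mm, L = 204 mm, e = 15 mm; θ ← 0°
rotate_crank_by(+42°): θ ← 0° +42° = 42°
rotate_crank_by(+31°): θ ← 42° +31° = 73°
rotate_crank_by(+84°): θ ← 73° +84° = 157°
rotate_crank_by(+78°): θ ← 157° +78° = 235°
rotate_crank_by(-77°): θ ← 235° -77° = 158°
rotate_crank_by(-52°): θ ← 158° -52° = 106°
rotate_crank_by(-69°): θ ← 106° -69° = 37°
rotate_crank_by(+11°): θ ← 37° +11° = 48°
crank pin P = (r cos θ, r sin θ) = (26.096094, 28.982648)
h = r sin θ − e = 28.982648 − 15 = 13.982648
x = r cos θ + √(L² − h²) = 26.096094 + √(41616.0 − 195.5145) = 26.096094 + 203.520234 = 229.616327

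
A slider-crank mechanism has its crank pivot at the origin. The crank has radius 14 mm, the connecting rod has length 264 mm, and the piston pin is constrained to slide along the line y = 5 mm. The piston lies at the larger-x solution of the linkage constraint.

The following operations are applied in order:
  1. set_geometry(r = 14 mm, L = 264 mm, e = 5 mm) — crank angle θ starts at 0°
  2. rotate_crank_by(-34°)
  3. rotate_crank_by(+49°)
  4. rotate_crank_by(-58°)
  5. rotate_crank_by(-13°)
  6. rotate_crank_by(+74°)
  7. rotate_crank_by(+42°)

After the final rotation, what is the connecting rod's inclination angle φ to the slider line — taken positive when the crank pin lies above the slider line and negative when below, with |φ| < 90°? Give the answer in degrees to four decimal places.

set_geometry: r = 14 mm, L = 264 mm, e = 5 mm; θ ← 0°
rotate_crank_by(-34°): θ ← 0° -34° = -34°
rotate_crank_by(+49°): θ ← -34° +49° = 15°
rotate_crank_by(-58°): θ ← 15° -58° = -43°
rotate_crank_by(-13°): θ ← -43° -13° = -56°
rotate_crank_by(+74°): θ ← -56° +74° = 18°
rotate_crank_by(+42°): θ ← 18° +42° = 60°
crank pin P = (r cos θ, r sin θ) = (7.000000, 12.124356)
h = r sin θ − e = 12.124356 − 5 = 7.124356
sin φ = h / L = 7.124356 / 264 = 0.02698620
φ = arcsin(0.02698620) = 1.546383°

1.5464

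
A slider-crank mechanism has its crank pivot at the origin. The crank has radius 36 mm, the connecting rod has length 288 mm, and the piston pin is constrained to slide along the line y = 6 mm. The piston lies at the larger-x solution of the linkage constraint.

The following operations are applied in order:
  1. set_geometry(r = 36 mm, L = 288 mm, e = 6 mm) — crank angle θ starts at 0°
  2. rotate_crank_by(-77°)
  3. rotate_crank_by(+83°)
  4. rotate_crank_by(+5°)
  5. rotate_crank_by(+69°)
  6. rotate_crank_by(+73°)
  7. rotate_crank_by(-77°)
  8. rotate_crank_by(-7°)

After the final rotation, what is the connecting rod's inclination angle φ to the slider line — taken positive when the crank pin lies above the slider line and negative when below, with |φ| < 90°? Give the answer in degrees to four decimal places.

5.5011

set_geometry: r = 36 mm, L = 288 mm, e = 6 mm; θ ← 0°
rotate_crank_by(-77°): θ ← 0° -77° = -77°
rotate_crank_by(+83°): θ ← -77° +83° = 6°
rotate_crank_by(+5°): θ ← 6° +5° = 11°
rotate_crank_by(+69°): θ ← 11° +69° = 80°
rotate_crank_by(+73°): θ ← 80° +73° = 153°
rotate_crank_by(-77°): θ ← 153° -77° = 76°
rotate_crank_by(-7°): θ ← 76° -7° = 69°
crank pin P = (r cos θ, r sin θ) = (12.901246, 33.608895)
h = r sin θ − e = 33.608895 − 6 = 27.608895
sin φ = h / L = 27.608895 / 288 = 0.09586422
φ = arcsin(0.09586422) = 5.501063°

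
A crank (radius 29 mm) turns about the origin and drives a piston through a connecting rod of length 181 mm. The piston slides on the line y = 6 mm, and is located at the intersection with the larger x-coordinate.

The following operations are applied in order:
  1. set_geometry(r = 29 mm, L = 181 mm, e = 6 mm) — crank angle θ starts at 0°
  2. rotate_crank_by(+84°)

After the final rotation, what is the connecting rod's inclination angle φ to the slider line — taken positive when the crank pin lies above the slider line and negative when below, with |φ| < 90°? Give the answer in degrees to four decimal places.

7.2497

set_geometry: r = 29 mm, L = 181 mm, e = 6 mm; θ ← 0°
rotate_crank_by(+84°): θ ← 0° +84° = 84°
crank pin P = (r cos θ, r sin θ) = (3.031325, 28.841135)
h = r sin θ − e = 28.841135 − 6 = 22.841135
sin φ = h / L = 22.841135 / 181 = 0.12619412
φ = arcsin(0.12619412) = 7.249720°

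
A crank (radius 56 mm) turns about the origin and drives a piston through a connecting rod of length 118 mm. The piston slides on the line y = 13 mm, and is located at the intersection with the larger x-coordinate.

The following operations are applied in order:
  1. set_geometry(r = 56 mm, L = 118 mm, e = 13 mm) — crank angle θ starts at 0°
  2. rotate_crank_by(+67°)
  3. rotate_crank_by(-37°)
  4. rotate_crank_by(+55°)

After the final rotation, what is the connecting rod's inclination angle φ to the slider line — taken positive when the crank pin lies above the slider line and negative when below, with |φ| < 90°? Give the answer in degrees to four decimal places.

21.2600

set_geometry: r = 56 mm, L = 118 mm, e = 13 mm; θ ← 0°
rotate_crank_by(+67°): θ ← 0° +67° = 67°
rotate_crank_by(-37°): θ ← 67° -37° = 30°
rotate_crank_by(+55°): θ ← 30° +55° = 85°
crank pin P = (r cos θ, r sin θ) = (4.880722, 55.786903)
h = r sin θ − e = 55.786903 − 13 = 42.786903
sin φ = h / L = 42.786903 / 118 = 0.36260087
φ = arcsin(0.36260087) = 21.260011°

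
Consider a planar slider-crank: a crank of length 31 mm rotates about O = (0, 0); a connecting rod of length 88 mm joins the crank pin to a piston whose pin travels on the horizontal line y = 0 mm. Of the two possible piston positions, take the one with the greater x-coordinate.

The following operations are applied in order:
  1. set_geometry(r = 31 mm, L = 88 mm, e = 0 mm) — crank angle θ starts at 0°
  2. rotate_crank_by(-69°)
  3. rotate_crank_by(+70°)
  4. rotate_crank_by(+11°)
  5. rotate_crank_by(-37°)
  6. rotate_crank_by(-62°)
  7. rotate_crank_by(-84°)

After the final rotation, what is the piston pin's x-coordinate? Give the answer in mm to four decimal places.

57.2479

set_geometry: r = 31 mm, L = 88 mm, e = 0 mm; θ ← 0°
rotate_crank_by(-69°): θ ← 0° -69° = -69°
rotate_crank_by(+70°): θ ← -69° +70° = 1°
rotate_crank_by(+11°): θ ← 1° +11° = 12°
rotate_crank_by(-37°): θ ← 12° -37° = -25°
rotate_crank_by(-62°): θ ← -25° -62° = -87°
rotate_crank_by(-84°): θ ← -87° -84° = -171°
crank pin P = (r cos θ, r sin θ) = (-30.618339, -4.849468)
h = r sin θ − e = -4.849468 − 0 = -4.849468
x = r cos θ + √(L² − h²) = -30.618339 + √(7744.0 − 23.5173) = -30.618339 + 87.866277 = 57.247939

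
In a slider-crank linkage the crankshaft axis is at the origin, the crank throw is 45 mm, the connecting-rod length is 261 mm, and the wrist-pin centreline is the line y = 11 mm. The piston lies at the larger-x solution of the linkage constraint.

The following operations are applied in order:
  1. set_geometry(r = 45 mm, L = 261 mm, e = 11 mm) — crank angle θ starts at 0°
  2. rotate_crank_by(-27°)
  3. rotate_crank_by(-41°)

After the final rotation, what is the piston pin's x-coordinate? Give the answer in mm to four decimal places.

272.4767

set_geometry: r = 45 mm, L = 261 mm, e = 11 mm; θ ← 0°
rotate_crank_by(-27°): θ ← 0° -27° = -27°
rotate_crank_by(-41°): θ ← -27° -41° = -68°
crank pin P = (r cos θ, r sin θ) = (16.857297, -41.723273)
h = r sin θ − e = -41.723273 − 11 = -52.723273
x = r cos θ + √(L² − h²) = 16.857297 + √(68121.0 − 2779.7436) = 16.857297 + 255.619358 = 272.476655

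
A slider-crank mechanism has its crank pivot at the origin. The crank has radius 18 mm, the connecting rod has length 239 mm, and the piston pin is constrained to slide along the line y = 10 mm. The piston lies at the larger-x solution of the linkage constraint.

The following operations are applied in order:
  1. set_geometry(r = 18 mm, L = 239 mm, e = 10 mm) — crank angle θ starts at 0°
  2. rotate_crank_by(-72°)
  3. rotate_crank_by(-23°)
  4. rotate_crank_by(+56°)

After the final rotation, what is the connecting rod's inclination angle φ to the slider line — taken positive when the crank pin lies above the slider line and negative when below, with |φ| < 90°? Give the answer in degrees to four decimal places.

-5.1197

set_geometry: r = 18 mm, L = 239 mm, e = 10 mm; θ ← 0°
rotate_crank_by(-72°): θ ← 0° -72° = -72°
rotate_crank_by(-23°): θ ← -72° -23° = -95°
rotate_crank_by(+56°): θ ← -95° +56° = -39°
crank pin P = (r cos θ, r sin θ) = (13.988627, -11.327767)
h = r sin θ − e = -11.327767 − 10 = -21.327767
sin φ = h / L = -21.327767 / 239 = -0.08923752
φ = arcsin(-0.08923752) = -5.119744°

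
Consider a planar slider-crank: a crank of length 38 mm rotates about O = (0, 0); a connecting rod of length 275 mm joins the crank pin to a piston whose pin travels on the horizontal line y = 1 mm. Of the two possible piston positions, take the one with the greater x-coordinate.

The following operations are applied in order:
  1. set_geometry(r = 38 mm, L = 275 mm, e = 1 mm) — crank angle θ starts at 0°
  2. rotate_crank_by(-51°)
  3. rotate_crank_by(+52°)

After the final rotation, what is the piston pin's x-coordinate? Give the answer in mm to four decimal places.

312.9940

set_geometry: r = 38 mm, L = 275 mm, e = 1 mm; θ ← 0°
rotate_crank_by(-51°): θ ← 0° -51° = -51°
rotate_crank_by(+52°): θ ← -51° +52° = 1°
crank pin P = (r cos θ, r sin θ) = (37.994212, 0.663191)
h = r sin θ − e = 0.663191 − 1 = -0.336809
x = r cos θ + √(L² − h²) = 37.994212 + √(75625.0 − 0.1134) = 37.994212 + 274.999794 = 312.994006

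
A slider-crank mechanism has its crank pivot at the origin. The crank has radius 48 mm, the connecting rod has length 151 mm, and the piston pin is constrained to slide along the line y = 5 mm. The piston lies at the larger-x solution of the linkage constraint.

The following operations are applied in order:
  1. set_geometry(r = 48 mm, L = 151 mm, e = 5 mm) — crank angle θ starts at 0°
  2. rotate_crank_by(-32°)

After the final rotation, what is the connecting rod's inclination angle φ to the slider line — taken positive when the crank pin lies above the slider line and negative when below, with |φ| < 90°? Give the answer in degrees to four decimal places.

set_geometry: r = 48 mm, L = 151 mm, e = 5 mm; θ ← 0°
rotate_crank_by(-32°): θ ← 0° -32° = -32°
crank pin P = (r cos θ, r sin θ) = (40.706309, -25.436125)
h = r sin θ − e = -25.436125 − 5 = -30.436125
sin φ = h / L = -30.436125 / 151 = -0.20156374
φ = arcsin(-0.20156374) = -11.628417°

-11.6284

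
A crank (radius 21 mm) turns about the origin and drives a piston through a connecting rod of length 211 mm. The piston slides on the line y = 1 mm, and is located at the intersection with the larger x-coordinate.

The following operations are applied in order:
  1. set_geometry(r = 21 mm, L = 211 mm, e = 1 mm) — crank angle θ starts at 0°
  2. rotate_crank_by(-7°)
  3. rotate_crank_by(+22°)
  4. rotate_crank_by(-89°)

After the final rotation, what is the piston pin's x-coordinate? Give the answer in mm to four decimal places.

set_geometry: r = 21 mm, L = 211 mm, e = 1 mm; θ ← 0°
rotate_crank_by(-7°): θ ← 0° -7° = -7°
rotate_crank_by(+22°): θ ← -7° +22° = 15°
rotate_crank_by(-89°): θ ← 15° -89° = -74°
crank pin P = (r cos θ, r sin θ) = (5.788384, -20.186496)
h = r sin θ − e = -20.186496 − 1 = -21.186496
x = r cos θ + √(L² − h²) = 5.788384 + √(44521.0 − 448.8676) = 5.788384 + 209.933638 = 215.722023

215.7220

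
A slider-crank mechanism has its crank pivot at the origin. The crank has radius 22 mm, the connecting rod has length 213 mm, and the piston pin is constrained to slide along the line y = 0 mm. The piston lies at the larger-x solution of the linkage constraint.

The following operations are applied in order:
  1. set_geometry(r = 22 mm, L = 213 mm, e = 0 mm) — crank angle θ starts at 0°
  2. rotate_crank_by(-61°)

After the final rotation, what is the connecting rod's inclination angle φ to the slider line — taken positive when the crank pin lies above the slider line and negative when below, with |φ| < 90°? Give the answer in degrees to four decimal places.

-5.1830

set_geometry: r = 22 mm, L = 213 mm, e = 0 mm; θ ← 0°
rotate_crank_by(-61°): θ ← 0° -61° = -61°
crank pin P = (r cos θ, r sin θ) = (10.665812, -19.241634)
h = r sin θ − e = -19.241634 − 0 = -19.241634
sin φ = h / L = -19.241634 / 213 = -0.09033631
φ = arcsin(-0.09033631) = -5.182955°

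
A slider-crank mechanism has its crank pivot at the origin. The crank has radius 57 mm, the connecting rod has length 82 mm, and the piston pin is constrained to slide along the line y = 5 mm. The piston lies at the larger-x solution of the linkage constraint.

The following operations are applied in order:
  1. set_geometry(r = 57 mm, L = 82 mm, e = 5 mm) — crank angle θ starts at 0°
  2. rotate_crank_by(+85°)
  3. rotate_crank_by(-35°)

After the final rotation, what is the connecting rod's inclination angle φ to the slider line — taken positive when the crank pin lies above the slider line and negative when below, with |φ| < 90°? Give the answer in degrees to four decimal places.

set_geometry: r = 57 mm, L = 82 mm, e = 5 mm; θ ← 0°
rotate_crank_by(+85°): θ ← 0° +85° = 85°
rotate_crank_by(-35°): θ ← 85° -35° = 50°
crank pin P = (r cos θ, r sin θ) = (36.638894, 43.664533)
h = r sin θ − e = 43.664533 − 5 = 38.664533
sin φ = h / L = 38.664533 / 82 = 0.47151870
φ = arcsin(0.47151870) = 28.132924°

28.1329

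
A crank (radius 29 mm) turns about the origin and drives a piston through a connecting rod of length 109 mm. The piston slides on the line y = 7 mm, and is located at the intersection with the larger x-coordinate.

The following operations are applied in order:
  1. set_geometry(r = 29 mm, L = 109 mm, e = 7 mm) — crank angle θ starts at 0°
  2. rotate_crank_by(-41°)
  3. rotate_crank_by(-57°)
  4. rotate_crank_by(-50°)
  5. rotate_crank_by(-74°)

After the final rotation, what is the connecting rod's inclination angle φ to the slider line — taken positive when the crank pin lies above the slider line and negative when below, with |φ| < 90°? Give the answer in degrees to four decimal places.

set_geometry: r = 29 mm, L = 109 mm, e = 7 mm; θ ← 0°
rotate_crank_by(-41°): θ ← 0° -41° = -41°
rotate_crank_by(-57°): θ ← -41° -57° = -98°
rotate_crank_by(-50°): θ ← -98° -50° = -148°
rotate_crank_by(-74°): θ ← -148° -74° = -222°
crank pin P = (r cos θ, r sin θ) = (-21.551200, 19.404788)
h = r sin θ − e = 19.404788 − 7 = 12.404788
sin φ = h / L = 12.404788 / 109 = 0.11380539
φ = arcsin(0.11380539) = 6.534727°

6.5347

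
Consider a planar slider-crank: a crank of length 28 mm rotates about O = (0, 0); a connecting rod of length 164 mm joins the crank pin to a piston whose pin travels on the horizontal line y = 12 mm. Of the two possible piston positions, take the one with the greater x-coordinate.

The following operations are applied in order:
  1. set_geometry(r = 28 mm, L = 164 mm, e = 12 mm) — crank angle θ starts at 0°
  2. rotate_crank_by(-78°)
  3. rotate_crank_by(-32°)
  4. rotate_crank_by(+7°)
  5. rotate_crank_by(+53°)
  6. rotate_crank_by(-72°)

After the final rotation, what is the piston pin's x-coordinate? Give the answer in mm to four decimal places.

set_geometry: r = 28 mm, L = 164 mm, e = 12 mm; θ ← 0°
rotate_crank_by(-78°): θ ← 0° -78° = -78°
rotate_crank_by(-32°): θ ← -78° -32° = -110°
rotate_crank_by(+7°): θ ← -110° +7° = -103°
rotate_crank_by(+53°): θ ← -103° +53° = -50°
rotate_crank_by(-72°): θ ← -50° -72° = -122°
crank pin P = (r cos θ, r sin θ) = (-14.837739, -23.745347)
h = r sin θ − e = -23.745347 − 12 = -35.745347
x = r cos θ + √(L² − h²) = -14.837739 + √(26896.0 − 1277.7298) = -14.837739 + 160.057084 = 145.219345

145.2193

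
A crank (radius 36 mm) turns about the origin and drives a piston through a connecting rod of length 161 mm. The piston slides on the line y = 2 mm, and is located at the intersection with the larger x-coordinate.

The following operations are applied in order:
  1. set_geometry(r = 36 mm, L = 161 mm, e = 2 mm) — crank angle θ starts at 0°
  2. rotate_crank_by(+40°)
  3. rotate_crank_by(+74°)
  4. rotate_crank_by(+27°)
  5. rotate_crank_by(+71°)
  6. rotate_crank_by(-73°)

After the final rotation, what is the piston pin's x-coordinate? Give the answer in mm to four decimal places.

132.3725

set_geometry: r = 36 mm, L = 161 mm, e = 2 mm; θ ← 0°
rotate_crank_by(+40°): θ ← 0° +40° = 40°
rotate_crank_by(+74°): θ ← 40° +74° = 114°
rotate_crank_by(+27°): θ ← 114° +27° = 141°
rotate_crank_by(+71°): θ ← 141° +71° = 212°
rotate_crank_by(-73°): θ ← 212° -73° = 139°
crank pin P = (r cos θ, r sin θ) = (-27.169545, 23.618125)
h = r sin θ − e = 23.618125 − 2 = 21.618125
x = r cos θ + √(L² − h²) = -27.169545 + √(25921.0 − 467.3433) = -27.169545 + 159.542022 = 132.372477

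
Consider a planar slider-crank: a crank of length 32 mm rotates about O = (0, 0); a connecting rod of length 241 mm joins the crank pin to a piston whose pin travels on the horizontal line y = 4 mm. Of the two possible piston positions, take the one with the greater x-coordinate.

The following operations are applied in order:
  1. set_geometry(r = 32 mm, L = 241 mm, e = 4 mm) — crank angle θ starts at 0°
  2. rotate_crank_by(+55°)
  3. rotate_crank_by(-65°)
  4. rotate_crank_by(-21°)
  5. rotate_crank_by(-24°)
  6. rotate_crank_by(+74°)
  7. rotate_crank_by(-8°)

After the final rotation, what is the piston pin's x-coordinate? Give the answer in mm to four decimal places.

set_geometry: r = 32 mm, L = 241 mm, e = 4 mm; θ ← 0°
rotate_crank_by(+55°): θ ← 0° +55° = 55°
rotate_crank_by(-65°): θ ← 55° -65° = -10°
rotate_crank_by(-21°): θ ← -10° -21° = -31°
rotate_crank_by(-24°): θ ← -31° -24° = -55°
rotate_crank_by(+74°): θ ← -55° +74° = 19°
rotate_crank_by(-8°): θ ← 19° -8° = 11°
crank pin P = (r cos θ, r sin θ) = (31.412070, 6.105888)
h = r sin θ − e = 6.105888 − 4 = 2.105888
x = r cos θ + √(L² − h²) = 31.412070 + √(58081.0 − 4.4348) = 31.412070 + 240.990799 = 272.402869

272.4029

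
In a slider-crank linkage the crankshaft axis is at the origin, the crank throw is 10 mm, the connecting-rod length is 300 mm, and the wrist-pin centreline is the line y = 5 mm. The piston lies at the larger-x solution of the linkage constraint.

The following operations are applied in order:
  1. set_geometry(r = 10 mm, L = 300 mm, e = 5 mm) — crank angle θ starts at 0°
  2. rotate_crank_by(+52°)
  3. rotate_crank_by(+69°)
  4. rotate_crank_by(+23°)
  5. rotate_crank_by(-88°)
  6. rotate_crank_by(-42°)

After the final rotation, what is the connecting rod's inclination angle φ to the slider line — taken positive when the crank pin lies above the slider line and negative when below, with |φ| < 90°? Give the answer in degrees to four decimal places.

set_geometry: r = 10 mm, L = 300 mm, e = 5 mm; θ ← 0°
rotate_crank_by(+52°): θ ← 0° +52° = 52°
rotate_crank_by(+69°): θ ← 52° +69° = 121°
rotate_crank_by(+23°): θ ← 121° +23° = 144°
rotate_crank_by(-88°): θ ← 144° -88° = 56°
rotate_crank_by(-42°): θ ← 56° -42° = 14°
crank pin P = (r cos θ, r sin θ) = (9.702957, 2.419219)
h = r sin θ − e = 2.419219 − 5 = -2.580781
sin φ = h / L = -2.580781 / 300 = -0.00860260
φ = arcsin(-0.00860260) = -0.492899°

-0.4929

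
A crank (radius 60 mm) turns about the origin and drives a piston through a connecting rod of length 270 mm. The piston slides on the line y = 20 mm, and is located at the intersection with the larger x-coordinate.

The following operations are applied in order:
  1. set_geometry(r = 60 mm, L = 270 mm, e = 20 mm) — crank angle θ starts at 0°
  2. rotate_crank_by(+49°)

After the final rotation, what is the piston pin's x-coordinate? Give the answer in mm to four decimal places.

308.1772

set_geometry: r = 60 mm, L = 270 mm, e = 20 mm; θ ← 0°
rotate_crank_by(+49°): θ ← 0° +49° = 49°
crank pin P = (r cos θ, r sin θ) = (39.363542, 45.282575)
h = r sin θ − e = 45.282575 − 20 = 25.282575
x = r cos θ + √(L² − h²) = 39.363542 + √(72900.0 − 639.2086) = 39.363542 + 268.813674 = 308.177216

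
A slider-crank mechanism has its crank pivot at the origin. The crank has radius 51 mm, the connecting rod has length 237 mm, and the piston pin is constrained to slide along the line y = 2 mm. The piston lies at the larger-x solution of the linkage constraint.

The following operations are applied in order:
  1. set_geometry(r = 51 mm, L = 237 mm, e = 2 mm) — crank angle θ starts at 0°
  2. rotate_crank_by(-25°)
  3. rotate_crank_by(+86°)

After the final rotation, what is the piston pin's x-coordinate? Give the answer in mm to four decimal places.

set_geometry: r = 51 mm, L = 237 mm, e = 2 mm; θ ← 0°
rotate_crank_by(-25°): θ ← 0° -25° = -25°
rotate_crank_by(+86°): θ ← -25° +86° = 61°
crank pin P = (r cos θ, r sin θ) = (24.725291, 44.605605)
h = r sin θ − e = 44.605605 − 2 = 42.605605
x = r cos θ + √(L² − h²) = 24.725291 + √(56169.0 − 1815.2376) = 24.725291 + 233.138934 = 257.864224

257.8642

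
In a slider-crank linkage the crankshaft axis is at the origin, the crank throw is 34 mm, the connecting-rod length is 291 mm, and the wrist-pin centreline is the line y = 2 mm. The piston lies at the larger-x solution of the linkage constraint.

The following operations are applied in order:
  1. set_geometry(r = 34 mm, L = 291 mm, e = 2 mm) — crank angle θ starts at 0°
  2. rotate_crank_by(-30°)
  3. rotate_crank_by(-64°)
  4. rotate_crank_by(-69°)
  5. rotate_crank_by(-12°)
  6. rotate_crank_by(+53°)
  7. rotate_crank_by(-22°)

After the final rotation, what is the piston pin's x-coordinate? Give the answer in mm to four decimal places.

set_geometry: r = 34 mm, L = 291 mm, e = 2 mm; θ ← 0°
rotate_crank_by(-30°): θ ← 0° -30° = -30°
rotate_crank_by(-64°): θ ← -30° -64° = -94°
rotate_crank_by(-69°): θ ← -94° -69° = -163°
rotate_crank_by(-12°): θ ← -163° -12° = -175°
rotate_crank_by(+53°): θ ← -175° +53° = -122°
rotate_crank_by(-22°): θ ← -122° -22° = -144°
crank pin P = (r cos θ, r sin θ) = (-27.506578, -19.984699)
h = r sin θ − e = -19.984699 − 2 = -21.984699
x = r cos θ + √(L² − h²) = -27.506578 + √(84681.0 − 483.3270) = -27.506578 + 290.168353 = 262.661775

262.6618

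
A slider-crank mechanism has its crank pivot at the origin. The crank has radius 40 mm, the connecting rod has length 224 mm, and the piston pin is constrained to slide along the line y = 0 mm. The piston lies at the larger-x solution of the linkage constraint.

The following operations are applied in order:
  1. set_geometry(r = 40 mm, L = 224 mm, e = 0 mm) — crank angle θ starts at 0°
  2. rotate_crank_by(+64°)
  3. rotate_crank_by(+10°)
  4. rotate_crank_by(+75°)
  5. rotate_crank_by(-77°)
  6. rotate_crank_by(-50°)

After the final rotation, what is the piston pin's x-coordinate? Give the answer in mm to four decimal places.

260.5856

set_geometry: r = 40 mm, L = 224 mm, e = 0 mm; θ ← 0°
rotate_crank_by(+64°): θ ← 0° +64° = 64°
rotate_crank_by(+10°): θ ← 64° +10° = 74°
rotate_crank_by(+75°): θ ← 74° +75° = 149°
rotate_crank_by(-77°): θ ← 149° -77° = 72°
rotate_crank_by(-50°): θ ← 72° -50° = 22°
crank pin P = (r cos θ, r sin θ) = (37.087354, 14.984264)
h = r sin θ − e = 14.984264 − 0 = 14.984264
x = r cos θ + √(L² − h²) = 37.087354 + √(50176.0 − 224.5282) = 37.087354 + 223.498259 = 260.585613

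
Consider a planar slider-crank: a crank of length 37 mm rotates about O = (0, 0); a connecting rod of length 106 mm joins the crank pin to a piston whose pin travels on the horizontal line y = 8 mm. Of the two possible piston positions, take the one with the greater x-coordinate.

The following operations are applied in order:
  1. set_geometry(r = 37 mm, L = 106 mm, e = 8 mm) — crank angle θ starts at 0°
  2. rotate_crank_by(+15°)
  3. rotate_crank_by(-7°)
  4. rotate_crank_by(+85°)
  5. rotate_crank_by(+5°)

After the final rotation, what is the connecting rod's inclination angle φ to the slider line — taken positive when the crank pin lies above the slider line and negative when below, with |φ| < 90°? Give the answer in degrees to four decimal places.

15.6754

set_geometry: r = 37 mm, L = 106 mm, e = 8 mm; θ ← 0°
rotate_crank_by(+15°): θ ← 0° +15° = 15°
rotate_crank_by(-7°): θ ← 15° -7° = 8°
rotate_crank_by(+85°): θ ← 8° +85° = 93°
rotate_crank_by(+5°): θ ← 93° +5° = 98°
crank pin P = (r cos θ, r sin θ) = (-5.149405, 36.639919)
h = r sin θ − e = 36.639919 − 8 = 28.639919
sin φ = h / L = 28.639919 / 106 = 0.27018791
φ = arcsin(0.27018791) = 15.675449°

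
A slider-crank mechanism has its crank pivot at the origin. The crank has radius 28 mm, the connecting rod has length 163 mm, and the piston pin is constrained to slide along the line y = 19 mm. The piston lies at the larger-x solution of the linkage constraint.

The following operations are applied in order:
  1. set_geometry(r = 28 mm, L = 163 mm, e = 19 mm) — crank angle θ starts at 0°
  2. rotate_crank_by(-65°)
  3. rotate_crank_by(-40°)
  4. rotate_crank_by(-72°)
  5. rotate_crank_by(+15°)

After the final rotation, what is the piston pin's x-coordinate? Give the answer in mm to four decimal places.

134.0077

set_geometry: r = 28 mm, L = 163 mm, e = 19 mm; θ ← 0°
rotate_crank_by(-65°): θ ← 0° -65° = -65°
rotate_crank_by(-40°): θ ← -65° -40° = -105°
rotate_crank_by(-72°): θ ← -105° -72° = -177°
rotate_crank_by(+15°): θ ← -177° +15° = -162°
crank pin P = (r cos θ, r sin θ) = (-26.629582, -8.652476)
h = r sin θ − e = -8.652476 − 19 = -27.652476
x = r cos θ + √(L² − h²) = -26.629582 + √(26569.0 − 764.6594) = -26.629582 + 160.637295 = 134.007713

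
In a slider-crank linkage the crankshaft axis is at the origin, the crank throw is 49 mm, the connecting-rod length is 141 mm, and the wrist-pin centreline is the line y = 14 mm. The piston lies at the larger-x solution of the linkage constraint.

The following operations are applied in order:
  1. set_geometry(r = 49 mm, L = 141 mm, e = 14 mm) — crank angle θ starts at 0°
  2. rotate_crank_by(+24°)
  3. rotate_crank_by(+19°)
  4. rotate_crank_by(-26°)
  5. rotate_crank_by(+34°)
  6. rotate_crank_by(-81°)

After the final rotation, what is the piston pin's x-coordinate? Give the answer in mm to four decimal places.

178.0772

set_geometry: r = 49 mm, L = 141 mm, e = 14 mm; θ ← 0°
rotate_crank_by(+24°): θ ← 0° +24° = 24°
rotate_crank_by(+19°): θ ← 24° +19° = 43°
rotate_crank_by(-26°): θ ← 43° -26° = 17°
rotate_crank_by(+34°): θ ← 17° +34° = 51°
rotate_crank_by(-81°): θ ← 51° -81° = -30°
crank pin P = (r cos θ, r sin θ) = (42.435245, -24.500000)
h = r sin θ − e = -24.500000 − 14 = -38.500000
x = r cos θ + √(L² − h²) = 42.435245 + √(19881.0 − 1482.2500) = 42.435245 + 135.641992 = 178.077237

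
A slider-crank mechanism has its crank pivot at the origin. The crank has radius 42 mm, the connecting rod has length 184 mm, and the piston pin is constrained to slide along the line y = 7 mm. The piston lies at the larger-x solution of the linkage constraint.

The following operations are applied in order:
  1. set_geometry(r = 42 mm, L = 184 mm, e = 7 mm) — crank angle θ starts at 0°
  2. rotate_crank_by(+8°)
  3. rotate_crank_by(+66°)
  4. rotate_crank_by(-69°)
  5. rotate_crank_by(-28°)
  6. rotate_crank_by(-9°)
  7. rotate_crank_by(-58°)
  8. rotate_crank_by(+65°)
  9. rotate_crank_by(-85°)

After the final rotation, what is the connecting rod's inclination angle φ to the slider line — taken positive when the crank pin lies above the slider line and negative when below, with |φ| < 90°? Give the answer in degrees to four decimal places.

-14.6278

set_geometry: r = 42 mm, L = 184 mm, e = 7 mm; θ ← 0°
rotate_crank_by(+8°): θ ← 0° +8° = 8°
rotate_crank_by(+66°): θ ← 8° +66° = 74°
rotate_crank_by(-69°): θ ← 74° -69° = 5°
rotate_crank_by(-28°): θ ← 5° -28° = -23°
rotate_crank_by(-9°): θ ← -23° -9° = -32°
rotate_crank_by(-58°): θ ← -32° -58° = -90°
rotate_crank_by(+65°): θ ← -90° +65° = -25°
rotate_crank_by(-85°): θ ← -25° -85° = -110°
crank pin P = (r cos θ, r sin θ) = (-14.364846, -39.467090)
h = r sin θ − e = -39.467090 − 7 = -46.467090
sin φ = h / L = -46.467090 / 184 = -0.25253853
φ = arcsin(-0.25253853) = -14.627780°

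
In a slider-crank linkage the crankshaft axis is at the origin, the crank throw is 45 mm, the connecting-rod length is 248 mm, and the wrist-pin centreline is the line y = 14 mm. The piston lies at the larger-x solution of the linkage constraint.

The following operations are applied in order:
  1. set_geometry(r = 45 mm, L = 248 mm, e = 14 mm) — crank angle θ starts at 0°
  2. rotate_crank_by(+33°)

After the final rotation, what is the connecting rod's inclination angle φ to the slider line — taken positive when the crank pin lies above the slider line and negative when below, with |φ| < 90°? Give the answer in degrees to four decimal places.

2.4286

set_geometry: r = 45 mm, L = 248 mm, e = 14 mm; θ ← 0°
rotate_crank_by(+33°): θ ← 0° +33° = 33°
crank pin P = (r cos θ, r sin θ) = (37.740176, 24.508757)
h = r sin θ − e = 24.508757 − 14 = 10.508757
sin φ = h / L = 10.508757 / 248 = 0.04237402
φ = arcsin(0.04237402) = 2.428580°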